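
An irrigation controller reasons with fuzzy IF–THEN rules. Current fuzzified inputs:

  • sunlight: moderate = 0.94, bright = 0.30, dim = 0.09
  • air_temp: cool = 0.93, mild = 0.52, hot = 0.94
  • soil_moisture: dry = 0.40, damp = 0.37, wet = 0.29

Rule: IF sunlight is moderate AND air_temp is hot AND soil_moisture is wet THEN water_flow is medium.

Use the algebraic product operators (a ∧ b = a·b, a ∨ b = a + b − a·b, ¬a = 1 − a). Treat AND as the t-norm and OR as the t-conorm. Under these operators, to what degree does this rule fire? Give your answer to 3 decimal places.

firing strength: moderate=0.94, hot=0.94, wet=0.29; AND[a·b] → w = 0.2562

0.256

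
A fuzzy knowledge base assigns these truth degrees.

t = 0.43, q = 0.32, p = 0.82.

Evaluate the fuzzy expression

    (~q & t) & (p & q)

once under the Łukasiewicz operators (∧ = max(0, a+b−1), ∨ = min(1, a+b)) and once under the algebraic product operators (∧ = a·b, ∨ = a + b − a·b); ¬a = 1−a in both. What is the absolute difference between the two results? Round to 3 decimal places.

Under Łukasiewicz:
  ~q = 1 − 0.32 = 0.68
  ~q & t = max(0, a+b−1) on (0.68, 0.43) = 0.11
  p & q = max(0, a+b−1) on (0.82, 0.32) = 0.14
  (~q & t) & (p & q) = max(0, a+b−1) on (0.11, 0.14) = 0.00
  → value = 0.0000
Under algebraic product:
  ~q = 1 − 0.3200 = 0.6800
  ~q & t = a·b on (0.6800, 0.4300) = 0.2924
  p & q = a·b on (0.8200, 0.3200) = 0.2624
  (~q & t) & (p & q) = a·b on (0.2924, 0.2624) = 0.0767
  → value = 0.0767
|0.0000 − 0.0767| = 0.077

0.077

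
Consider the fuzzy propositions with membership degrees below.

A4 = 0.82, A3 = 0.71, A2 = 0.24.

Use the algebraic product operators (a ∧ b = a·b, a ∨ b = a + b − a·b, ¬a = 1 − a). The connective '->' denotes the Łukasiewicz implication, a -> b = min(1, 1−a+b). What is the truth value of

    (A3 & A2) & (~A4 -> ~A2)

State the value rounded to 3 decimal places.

A3 & A2 = a·b on (0.7100, 0.2400) = 0.1704
~A4 = 1 − 0.8200 = 0.1800
~A2 = 1 − 0.2400 = 0.7600
~A4 -> ~A2  [Łukasiewicz: min(1, 1−a+b)] with a=0.1800, b=0.7600 → 1.0000
(A3 & A2) & (~A4 -> ~A2) = a·b on (0.1704, 1.0000) = 0.1704

0.170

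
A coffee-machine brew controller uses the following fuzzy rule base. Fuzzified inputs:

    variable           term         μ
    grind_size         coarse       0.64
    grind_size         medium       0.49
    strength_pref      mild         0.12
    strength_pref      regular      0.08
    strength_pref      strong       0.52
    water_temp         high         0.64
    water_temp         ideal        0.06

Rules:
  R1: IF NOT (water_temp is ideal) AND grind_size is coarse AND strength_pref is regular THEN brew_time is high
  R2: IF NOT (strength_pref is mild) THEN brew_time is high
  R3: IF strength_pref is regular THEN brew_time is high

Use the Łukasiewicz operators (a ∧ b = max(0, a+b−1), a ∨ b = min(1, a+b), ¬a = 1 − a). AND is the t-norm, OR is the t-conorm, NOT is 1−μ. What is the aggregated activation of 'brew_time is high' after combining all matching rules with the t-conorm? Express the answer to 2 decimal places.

R1: ¬ideal=1−0.06=0.94, coarse=0.64, regular=0.08; AND[max(0, a+b−1)] → w = 0.00
R2: ¬mild=1−0.12=0.88 → w = 0.88
R3: regular=0.08 → w = 0.08
Rules with consequent 'high': {R1, R2, R3} → strengths 0.00, 0.88, 0.08
Aggregate via t-conorm [min(1, a+b)]: 0.96

0.96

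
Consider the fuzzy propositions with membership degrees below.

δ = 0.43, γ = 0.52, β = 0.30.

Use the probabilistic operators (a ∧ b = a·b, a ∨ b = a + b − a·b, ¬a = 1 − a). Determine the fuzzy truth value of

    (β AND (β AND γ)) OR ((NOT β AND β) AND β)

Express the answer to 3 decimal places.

β AND γ = a·b on (0.3000, 0.5200) = 0.1560
β AND (β AND γ) = a·b on (0.3000, 0.1560) = 0.0468
NOT β = 1 − 0.3000 = 0.7000
NOT β AND β = a·b on (0.7000, 0.3000) = 0.2100
(NOT β AND β) AND β = a·b on (0.2100, 0.3000) = 0.0630
(β AND (β AND γ)) OR ((NOT β AND β) AND β) = a + b − a·b on (0.0468, 0.0630) = 0.1069

0.107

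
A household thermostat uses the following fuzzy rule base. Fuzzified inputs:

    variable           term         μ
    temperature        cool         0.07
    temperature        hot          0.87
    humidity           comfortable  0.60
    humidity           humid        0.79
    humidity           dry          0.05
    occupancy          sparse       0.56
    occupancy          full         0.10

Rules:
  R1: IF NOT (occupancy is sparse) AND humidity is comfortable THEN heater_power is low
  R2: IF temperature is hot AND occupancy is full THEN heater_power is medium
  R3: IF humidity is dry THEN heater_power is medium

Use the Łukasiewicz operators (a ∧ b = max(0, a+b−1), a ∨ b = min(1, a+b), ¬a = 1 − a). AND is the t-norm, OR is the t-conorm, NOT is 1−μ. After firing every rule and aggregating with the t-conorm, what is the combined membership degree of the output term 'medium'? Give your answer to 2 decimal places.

R1: ¬sparse=1−0.56=0.44, comfortable=0.60; AND[max(0, a+b−1)] → w = 0.04
R2: hot=0.87, full=0.10; AND[max(0, a+b−1)] → w = 0.00
R3: dry=0.05 → w = 0.05
Rules with consequent 'medium': {R2, R3} → strengths 0.00, 0.05
Aggregate via t-conorm [min(1, a+b)]: 0.05

0.05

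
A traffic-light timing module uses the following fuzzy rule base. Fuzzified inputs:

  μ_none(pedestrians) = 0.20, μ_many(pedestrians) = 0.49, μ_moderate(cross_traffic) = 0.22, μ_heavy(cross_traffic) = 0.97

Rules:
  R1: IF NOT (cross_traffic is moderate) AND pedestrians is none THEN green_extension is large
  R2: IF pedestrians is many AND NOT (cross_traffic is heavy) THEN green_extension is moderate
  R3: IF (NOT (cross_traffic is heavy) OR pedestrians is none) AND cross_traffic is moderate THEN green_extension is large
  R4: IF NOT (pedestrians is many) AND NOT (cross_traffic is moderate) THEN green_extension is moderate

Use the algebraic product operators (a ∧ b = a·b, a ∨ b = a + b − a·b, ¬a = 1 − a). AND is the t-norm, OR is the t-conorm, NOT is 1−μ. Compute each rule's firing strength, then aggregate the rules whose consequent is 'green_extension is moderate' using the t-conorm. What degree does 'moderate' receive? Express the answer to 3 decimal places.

R1: ¬moderate=1−0.22=0.78, none=0.20; AND[a·b] → w = 0.1560
R2: many=0.49, ¬heavy=1−0.97=0.03; AND[a·b] → w = 0.0147
R3: (¬heavy=1−0.97=0.03 OR none=0.20) = 0.2240; AND[a·b] with moderate=0.22 → w = 0.0493
R4: ¬many=1−0.49=0.51, ¬moderate=1−0.22=0.78; AND[a·b] → w = 0.3978
Rules with consequent 'moderate': {R2, R4} → strengths 0.0147, 0.3978
Aggregate via t-conorm [a + b − a·b]: 0.4067

0.407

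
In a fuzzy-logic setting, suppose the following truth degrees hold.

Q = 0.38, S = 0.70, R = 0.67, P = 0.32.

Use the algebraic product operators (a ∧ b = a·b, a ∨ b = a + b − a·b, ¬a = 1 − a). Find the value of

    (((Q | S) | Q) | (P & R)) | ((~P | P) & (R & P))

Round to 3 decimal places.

Q | S = a + b − a·b on (0.3800, 0.7000) = 0.8140
(Q | S) | Q = a + b − a·b on (0.8140, 0.3800) = 0.8847
P & R = a·b on (0.3200, 0.6700) = 0.2144
((Q | S) | Q) | (P & R) = a + b − a·b on (0.8847, 0.2144) = 0.9094
~P = 1 − 0.3200 = 0.6800
~P | P = a + b − a·b on (0.6800, 0.3200) = 0.7824
R & P = a·b on (0.6700, 0.3200) = 0.2144
(~P | P) & (R & P) = a·b on (0.7824, 0.2144) = 0.1677
(((Q | S) | Q) | (P & R)) | ((~P | P) & (R & P)) = a + b − a·b on (0.9094, 0.1677) = 0.9246

0.925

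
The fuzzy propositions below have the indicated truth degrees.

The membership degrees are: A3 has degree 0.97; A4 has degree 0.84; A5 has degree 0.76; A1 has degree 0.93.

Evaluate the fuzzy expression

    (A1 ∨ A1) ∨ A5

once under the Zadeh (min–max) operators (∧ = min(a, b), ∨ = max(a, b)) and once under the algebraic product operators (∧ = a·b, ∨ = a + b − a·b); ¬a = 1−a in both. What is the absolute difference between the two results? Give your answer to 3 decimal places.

0.069

Under Zadeh (min–max):
  A1 ∨ A1 = max(a, b) on (0.93, 0.93) = 0.93
  (A1 ∨ A1) ∨ A5 = max(a, b) on (0.93, 0.76) = 0.93
  → value = 0.9300
Under algebraic product:
  A1 ∨ A1 = a + b − a·b on (0.9300, 0.9300) = 0.9951
  (A1 ∨ A1) ∨ A5 = a + b − a·b on (0.9951, 0.7600) = 0.9988
  → value = 0.9988
|0.9300 − 0.9988| = 0.069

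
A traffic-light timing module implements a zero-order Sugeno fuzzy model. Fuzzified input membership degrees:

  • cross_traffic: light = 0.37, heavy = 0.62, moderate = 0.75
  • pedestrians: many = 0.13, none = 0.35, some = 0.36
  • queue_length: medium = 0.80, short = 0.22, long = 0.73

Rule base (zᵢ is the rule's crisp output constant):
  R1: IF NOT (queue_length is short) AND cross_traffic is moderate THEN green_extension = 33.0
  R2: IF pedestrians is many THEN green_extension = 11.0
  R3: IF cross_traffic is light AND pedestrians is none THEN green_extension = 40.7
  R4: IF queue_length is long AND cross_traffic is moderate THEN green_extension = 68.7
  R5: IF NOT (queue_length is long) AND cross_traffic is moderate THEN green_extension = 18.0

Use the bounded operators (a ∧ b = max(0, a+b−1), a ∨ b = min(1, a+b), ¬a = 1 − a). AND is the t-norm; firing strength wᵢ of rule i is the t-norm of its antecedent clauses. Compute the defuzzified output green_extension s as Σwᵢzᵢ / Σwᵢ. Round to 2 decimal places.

45.05

R1 (z=33.0): ¬short=1−0.22=0.78, moderate=0.75; AND[max(0, a+b−1)] → w = 0.53
R2 (z=11.0): many=0.13 → w = 0.13
R3 (z=40.7): light=0.37, none=0.35; AND[max(0, a+b−1)] → w = 0.00
R4 (z=68.7): long=0.73, moderate=0.75; AND[max(0, a+b−1)] → w = 0.48
R5 (z=18.0): ¬long=1−0.73=0.27, moderate=0.75; AND[max(0, a+b−1)] → w = 0.02
Weighted average = (0.53·33.0 + 0.13·11.0 + 0.00·40.7 + 0.48·68.7 + 0.02·18.0) / (0.53 + 0.13 + 0.00 + 0.48 + 0.02)
  = 52.2560 / 1.1600 = 45.05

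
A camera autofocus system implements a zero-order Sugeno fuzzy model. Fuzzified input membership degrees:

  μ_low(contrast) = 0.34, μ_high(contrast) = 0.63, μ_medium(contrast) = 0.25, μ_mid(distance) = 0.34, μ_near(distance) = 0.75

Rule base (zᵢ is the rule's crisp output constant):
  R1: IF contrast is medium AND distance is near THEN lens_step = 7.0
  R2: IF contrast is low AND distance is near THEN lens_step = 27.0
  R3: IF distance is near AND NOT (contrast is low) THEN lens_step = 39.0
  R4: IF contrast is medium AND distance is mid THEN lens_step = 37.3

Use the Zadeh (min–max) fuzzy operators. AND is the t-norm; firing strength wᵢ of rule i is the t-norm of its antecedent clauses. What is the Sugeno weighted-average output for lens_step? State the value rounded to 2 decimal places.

30.66

R1 (z=7.0): medium=0.25, near=0.75; AND[min(a, b)] → w = 0.25
R2 (z=27.0): low=0.34, near=0.75; AND[min(a, b)] → w = 0.34
R3 (z=39.0): near=0.75, ¬low=1−0.34=0.66; AND[min(a, b)] → w = 0.66
R4 (z=37.3): medium=0.25, mid=0.34; AND[min(a, b)] → w = 0.25
Weighted average = (0.25·7.0 + 0.34·27.0 + 0.66·39.0 + 0.25·37.3) / (0.25 + 0.34 + 0.66 + 0.25)
  = 45.9950 / 1.5000 = 30.66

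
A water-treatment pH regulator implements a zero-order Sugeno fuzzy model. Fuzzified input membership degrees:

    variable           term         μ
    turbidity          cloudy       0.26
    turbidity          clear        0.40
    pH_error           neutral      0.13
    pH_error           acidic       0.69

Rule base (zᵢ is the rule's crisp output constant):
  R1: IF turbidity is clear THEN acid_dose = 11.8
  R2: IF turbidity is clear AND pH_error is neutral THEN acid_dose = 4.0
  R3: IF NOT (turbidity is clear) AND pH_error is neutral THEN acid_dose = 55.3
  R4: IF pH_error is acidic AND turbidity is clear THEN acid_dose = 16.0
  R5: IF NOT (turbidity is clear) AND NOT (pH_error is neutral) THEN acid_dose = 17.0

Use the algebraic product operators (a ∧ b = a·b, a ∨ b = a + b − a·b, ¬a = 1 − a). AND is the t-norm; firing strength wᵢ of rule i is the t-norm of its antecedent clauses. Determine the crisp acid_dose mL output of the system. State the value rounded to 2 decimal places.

16.97

R1 (z=11.8): clear=0.40 → w = 0.4000
R2 (z=4.0): clear=0.40, neutral=0.13; AND[a·b] → w = 0.0520
R3 (z=55.3): ¬clear=1−0.40=0.60, neutral=0.13; AND[a·b] → w = 0.0780
R4 (z=16.0): acidic=0.69, clear=0.40; AND[a·b] → w = 0.2760
R5 (z=17.0): ¬clear=1−0.40=0.60, ¬neutral=1−0.13=0.87; AND[a·b] → w = 0.5220
Weighted average = (0.4000·11.8 + 0.0520·4.0 + 0.0780·55.3 + 0.2760·16.0 + 0.5220·17.0) / (0.4000 + 0.0520 + 0.0780 + 0.2760 + 0.5220)
  = 22.5314 / 1.3280 = 16.97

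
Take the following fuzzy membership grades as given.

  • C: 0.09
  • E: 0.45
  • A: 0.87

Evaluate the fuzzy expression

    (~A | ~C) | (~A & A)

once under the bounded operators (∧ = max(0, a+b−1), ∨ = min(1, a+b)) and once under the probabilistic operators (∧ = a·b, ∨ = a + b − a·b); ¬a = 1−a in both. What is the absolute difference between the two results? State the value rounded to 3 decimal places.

Under bounded:
  ~A = 1 − 0.87 = 0.13
  ~C = 1 − 0.09 = 0.91
  ~A | ~C = min(1, a+b) on (0.13, 0.91) = 1.00
  ~A = 1 − 0.87 = 0.13
  ~A & A = max(0, a+b−1) on (0.13, 0.87) = 0.00
  (~A | ~C) | (~A & A) = min(1, a+b) on (1.00, 0.00) = 1.00
  → value = 1.0000
Under probabilistic:
  ~A = 1 − 0.8700 = 0.1300
  ~C = 1 − 0.0900 = 0.9100
  ~A | ~C = a + b − a·b on (0.1300, 0.9100) = 0.9217
  ~A = 1 − 0.8700 = 0.1300
  ~A & A = a·b on (0.1300, 0.8700) = 0.1131
  (~A | ~C) | (~A & A) = a + b − a·b on (0.9217, 0.1131) = 0.9306
  → value = 0.9306
|1.0000 − 0.9306| = 0.069

0.069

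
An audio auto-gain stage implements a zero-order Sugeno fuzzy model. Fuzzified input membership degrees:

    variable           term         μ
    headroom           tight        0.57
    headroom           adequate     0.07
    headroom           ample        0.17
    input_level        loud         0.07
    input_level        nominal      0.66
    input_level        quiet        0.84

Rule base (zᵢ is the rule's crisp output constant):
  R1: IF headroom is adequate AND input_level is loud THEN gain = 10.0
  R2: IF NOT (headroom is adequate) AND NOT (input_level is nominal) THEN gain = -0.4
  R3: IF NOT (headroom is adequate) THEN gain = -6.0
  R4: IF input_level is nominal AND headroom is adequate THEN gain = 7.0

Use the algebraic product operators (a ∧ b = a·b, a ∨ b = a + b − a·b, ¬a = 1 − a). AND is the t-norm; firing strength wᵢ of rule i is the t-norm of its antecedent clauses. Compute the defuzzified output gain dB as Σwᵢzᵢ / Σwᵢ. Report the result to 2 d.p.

R1 (z=10.0): adequate=0.07, loud=0.07; AND[a·b] → w = 0.0049
R2 (z=-0.4): ¬adequate=1−0.07=0.93, ¬nominal=1−0.66=0.34; AND[a·b] → w = 0.3162
R3 (z=-6.0): ¬adequate=1−0.07=0.93 → w = 0.9300
R4 (z=7.0): nominal=0.66, adequate=0.07; AND[a·b] → w = 0.0462
Weighted average = (0.0049·10.0 + 0.3162·-0.4 + 0.9300·-6.0 + 0.0462·7.0) / (0.0049 + 0.3162 + 0.9300 + 0.0462)
  = -5.3341 / 1.2973 = -4.11

-4.11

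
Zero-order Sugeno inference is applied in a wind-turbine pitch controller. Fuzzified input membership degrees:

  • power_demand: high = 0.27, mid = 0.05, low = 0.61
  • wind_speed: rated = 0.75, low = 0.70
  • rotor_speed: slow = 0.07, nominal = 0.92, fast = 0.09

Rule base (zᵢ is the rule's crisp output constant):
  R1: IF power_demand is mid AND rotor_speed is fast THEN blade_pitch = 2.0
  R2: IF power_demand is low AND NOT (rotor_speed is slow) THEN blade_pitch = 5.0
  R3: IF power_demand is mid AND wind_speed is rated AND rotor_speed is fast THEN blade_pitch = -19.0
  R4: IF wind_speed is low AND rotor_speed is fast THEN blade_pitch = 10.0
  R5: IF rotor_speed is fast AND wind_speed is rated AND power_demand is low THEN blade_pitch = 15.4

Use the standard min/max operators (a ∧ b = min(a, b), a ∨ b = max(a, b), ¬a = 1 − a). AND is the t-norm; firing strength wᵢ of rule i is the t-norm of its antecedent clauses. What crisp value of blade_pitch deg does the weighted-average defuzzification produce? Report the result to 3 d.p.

5.040

R1 (z=2.0): mid=0.05, fast=0.09; AND[min(a, b)] → w = 0.05
R2 (z=5.0): low=0.61, ¬slow=1−0.07=0.93; AND[min(a, b)] → w = 0.61
R3 (z=-19.0): mid=0.05, rated=0.75, fast=0.09; AND[min(a, b)] → w = 0.05
R4 (z=10.0): low=0.70, fast=0.09; AND[min(a, b)] → w = 0.09
R5 (z=15.4): fast=0.09, rated=0.75, low=0.61; AND[min(a, b)] → w = 0.09
Weighted average = (0.05·2.0 + 0.61·5.0 + 0.05·-19.0 + 0.09·10.0 + 0.09·15.4) / (0.05 + 0.61 + 0.05 + 0.09 + 0.09)
  = 4.4860 / 0.8900 = 5.040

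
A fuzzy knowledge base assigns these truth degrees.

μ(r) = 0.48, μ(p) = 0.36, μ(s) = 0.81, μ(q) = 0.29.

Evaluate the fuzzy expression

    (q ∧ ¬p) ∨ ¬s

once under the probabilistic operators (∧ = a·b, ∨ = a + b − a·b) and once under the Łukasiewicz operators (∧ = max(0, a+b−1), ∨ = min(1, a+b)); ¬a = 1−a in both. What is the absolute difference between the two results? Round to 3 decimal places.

0.150

Under probabilistic:
  ¬p = 1 − 0.3600 = 0.6400
  q ∧ ¬p = a·b on (0.2900, 0.6400) = 0.1856
  ¬s = 1 − 0.8100 = 0.1900
  (q ∧ ¬p) ∨ ¬s = a + b − a·b on (0.1856, 0.1900) = 0.3403
  → value = 0.3403
Under Łukasiewicz:
  ¬p = 1 − 0.36 = 0.64
  q ∧ ¬p = max(0, a+b−1) on (0.29, 0.64) = 0.00
  ¬s = 1 − 0.81 = 0.19
  (q ∧ ¬p) ∨ ¬s = min(1, a+b) on (0.00, 0.19) = 0.19
  → value = 0.1900
|0.3403 − 0.1900| = 0.150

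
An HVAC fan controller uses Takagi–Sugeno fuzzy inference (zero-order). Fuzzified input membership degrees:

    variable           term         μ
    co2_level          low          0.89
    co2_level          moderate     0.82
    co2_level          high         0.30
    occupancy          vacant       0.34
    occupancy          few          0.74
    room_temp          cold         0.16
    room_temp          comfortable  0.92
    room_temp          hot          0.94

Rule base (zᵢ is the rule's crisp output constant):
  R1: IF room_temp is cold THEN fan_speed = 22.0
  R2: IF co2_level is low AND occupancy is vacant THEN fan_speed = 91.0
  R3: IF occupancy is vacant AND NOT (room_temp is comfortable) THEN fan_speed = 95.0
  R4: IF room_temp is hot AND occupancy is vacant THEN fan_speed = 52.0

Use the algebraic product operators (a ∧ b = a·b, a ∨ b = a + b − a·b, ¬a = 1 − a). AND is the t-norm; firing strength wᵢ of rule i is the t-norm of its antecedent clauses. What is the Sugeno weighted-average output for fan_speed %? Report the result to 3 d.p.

R1 (z=22.0): cold=0.16 → w = 0.1600
R2 (z=91.0): low=0.89, vacant=0.34; AND[a·b] → w = 0.3026
R3 (z=95.0): vacant=0.34, ¬comfortable=1−0.92=0.08; AND[a·b] → w = 0.0272
R4 (z=52.0): hot=0.94, vacant=0.34; AND[a·b] → w = 0.3196
Weighted average = (0.1600·22.0 + 0.3026·91.0 + 0.0272·95.0 + 0.3196·52.0) / (0.1600 + 0.3026 + 0.0272 + 0.3196)
  = 50.2598 / 0.8094 = 62.095

62.095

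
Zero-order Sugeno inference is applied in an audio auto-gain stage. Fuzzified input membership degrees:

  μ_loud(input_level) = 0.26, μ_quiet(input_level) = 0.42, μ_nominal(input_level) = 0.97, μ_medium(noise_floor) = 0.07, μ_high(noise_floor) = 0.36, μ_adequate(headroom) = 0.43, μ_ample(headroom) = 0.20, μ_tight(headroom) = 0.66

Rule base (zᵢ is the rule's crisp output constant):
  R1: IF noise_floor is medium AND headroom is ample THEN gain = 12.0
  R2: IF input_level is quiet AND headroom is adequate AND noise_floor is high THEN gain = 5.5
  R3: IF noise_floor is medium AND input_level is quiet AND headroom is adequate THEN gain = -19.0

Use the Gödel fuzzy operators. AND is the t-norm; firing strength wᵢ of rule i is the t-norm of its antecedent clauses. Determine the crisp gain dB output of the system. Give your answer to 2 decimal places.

2.98

R1 (z=12.0): medium=0.07, ample=0.20; AND[min(a, b)] → w = 0.07
R2 (z=5.5): quiet=0.42, adequate=0.43, high=0.36; AND[min(a, b)] → w = 0.36
R3 (z=-19.0): medium=0.07, quiet=0.42, adequate=0.43; AND[min(a, b)] → w = 0.07
Weighted average = (0.07·12.0 + 0.36·5.5 + 0.07·-19.0) / (0.07 + 0.36 + 0.07)
  = 1.4900 / 0.5000 = 2.98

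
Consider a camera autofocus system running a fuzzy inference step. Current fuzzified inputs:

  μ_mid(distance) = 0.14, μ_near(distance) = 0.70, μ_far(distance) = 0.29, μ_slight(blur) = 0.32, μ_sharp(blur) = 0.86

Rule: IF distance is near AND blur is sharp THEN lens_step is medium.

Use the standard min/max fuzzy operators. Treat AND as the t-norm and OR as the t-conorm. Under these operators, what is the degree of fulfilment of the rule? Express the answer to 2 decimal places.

0.70

firing strength: near=0.70, sharp=0.86; AND[min(a, b)] → w = 0.70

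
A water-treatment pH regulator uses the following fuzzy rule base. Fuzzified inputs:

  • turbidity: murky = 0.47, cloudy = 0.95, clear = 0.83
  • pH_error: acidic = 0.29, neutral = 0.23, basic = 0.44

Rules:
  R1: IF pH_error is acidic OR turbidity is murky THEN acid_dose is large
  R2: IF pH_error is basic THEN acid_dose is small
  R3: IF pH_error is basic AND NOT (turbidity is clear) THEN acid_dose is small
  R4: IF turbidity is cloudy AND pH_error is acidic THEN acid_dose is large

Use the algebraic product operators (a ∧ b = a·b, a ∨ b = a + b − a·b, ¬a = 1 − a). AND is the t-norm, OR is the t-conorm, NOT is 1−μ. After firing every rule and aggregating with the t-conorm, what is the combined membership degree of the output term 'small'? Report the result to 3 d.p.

0.482

R1: acidic=0.29, murky=0.47; OR[a + b − a·b] → w = 0.6237
R2: basic=0.44 → w = 0.4400
R3: basic=0.44, ¬clear=1−0.83=0.17; AND[a·b] → w = 0.0748
R4: cloudy=0.95, acidic=0.29; AND[a·b] → w = 0.2755
Rules with consequent 'small': {R2, R3} → strengths 0.4400, 0.0748
Aggregate via t-conorm [a + b − a·b]: 0.4819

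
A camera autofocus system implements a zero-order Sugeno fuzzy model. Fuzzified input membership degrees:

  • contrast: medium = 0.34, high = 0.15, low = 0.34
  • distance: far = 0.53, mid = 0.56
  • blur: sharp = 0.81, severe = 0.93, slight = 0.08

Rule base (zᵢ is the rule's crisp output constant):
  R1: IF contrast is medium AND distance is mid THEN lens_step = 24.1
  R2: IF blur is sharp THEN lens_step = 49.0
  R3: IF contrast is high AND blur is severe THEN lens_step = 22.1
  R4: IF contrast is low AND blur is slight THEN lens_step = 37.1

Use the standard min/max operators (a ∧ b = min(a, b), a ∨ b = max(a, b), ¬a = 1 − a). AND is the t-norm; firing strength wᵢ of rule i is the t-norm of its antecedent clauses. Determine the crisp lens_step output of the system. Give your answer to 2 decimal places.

39.25

R1 (z=24.1): medium=0.34, mid=0.56; AND[min(a, b)] → w = 0.34
R2 (z=49.0): sharp=0.81 → w = 0.81
R3 (z=22.1): high=0.15, severe=0.93; AND[min(a, b)] → w = 0.15
R4 (z=37.1): low=0.34, slight=0.08; AND[min(a, b)] → w = 0.08
Weighted average = (0.34·24.1 + 0.81·49.0 + 0.15·22.1 + 0.08·37.1) / (0.34 + 0.81 + 0.15 + 0.08)
  = 54.1670 / 1.3800 = 39.25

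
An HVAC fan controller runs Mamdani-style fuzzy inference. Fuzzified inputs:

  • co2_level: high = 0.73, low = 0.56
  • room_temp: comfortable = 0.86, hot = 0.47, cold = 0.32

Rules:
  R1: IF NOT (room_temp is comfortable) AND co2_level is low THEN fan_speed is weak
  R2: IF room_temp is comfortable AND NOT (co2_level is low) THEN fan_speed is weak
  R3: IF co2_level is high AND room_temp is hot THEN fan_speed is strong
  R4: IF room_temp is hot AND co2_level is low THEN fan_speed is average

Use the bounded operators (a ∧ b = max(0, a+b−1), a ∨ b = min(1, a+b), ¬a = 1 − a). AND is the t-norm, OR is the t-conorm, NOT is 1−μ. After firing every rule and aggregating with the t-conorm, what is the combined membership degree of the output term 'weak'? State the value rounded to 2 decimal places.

R1: ¬comfortable=1−0.86=0.14, low=0.56; AND[max(0, a+b−1)] → w = 0.00
R2: comfortable=0.86, ¬low=1−0.56=0.44; AND[max(0, a+b−1)] → w = 0.30
R3: high=0.73, hot=0.47; AND[max(0, a+b−1)] → w = 0.20
R4: hot=0.47, low=0.56; AND[max(0, a+b−1)] → w = 0.03
Rules with consequent 'weak': {R1, R2} → strengths 0.00, 0.30
Aggregate via t-conorm [min(1, a+b)]: 0.30

0.30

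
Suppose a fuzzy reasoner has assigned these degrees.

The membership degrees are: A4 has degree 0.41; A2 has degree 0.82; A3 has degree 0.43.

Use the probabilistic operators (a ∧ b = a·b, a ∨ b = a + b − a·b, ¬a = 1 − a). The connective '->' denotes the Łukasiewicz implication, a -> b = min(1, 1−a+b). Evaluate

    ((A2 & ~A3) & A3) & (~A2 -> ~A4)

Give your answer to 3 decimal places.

0.201

~A3 = 1 − 0.4300 = 0.5700
A2 & ~A3 = a·b on (0.8200, 0.5700) = 0.4674
(A2 & ~A3) & A3 = a·b on (0.4674, 0.4300) = 0.2010
~A2 = 1 − 0.8200 = 0.1800
~A4 = 1 − 0.4100 = 0.5900
~A2 -> ~A4  [Łukasiewicz: min(1, 1−a+b)] with a=0.1800, b=0.5900 → 1.0000
((A2 & ~A3) & A3) & (~A2 -> ~A4) = a·b on (0.2010, 1.0000) = 0.2010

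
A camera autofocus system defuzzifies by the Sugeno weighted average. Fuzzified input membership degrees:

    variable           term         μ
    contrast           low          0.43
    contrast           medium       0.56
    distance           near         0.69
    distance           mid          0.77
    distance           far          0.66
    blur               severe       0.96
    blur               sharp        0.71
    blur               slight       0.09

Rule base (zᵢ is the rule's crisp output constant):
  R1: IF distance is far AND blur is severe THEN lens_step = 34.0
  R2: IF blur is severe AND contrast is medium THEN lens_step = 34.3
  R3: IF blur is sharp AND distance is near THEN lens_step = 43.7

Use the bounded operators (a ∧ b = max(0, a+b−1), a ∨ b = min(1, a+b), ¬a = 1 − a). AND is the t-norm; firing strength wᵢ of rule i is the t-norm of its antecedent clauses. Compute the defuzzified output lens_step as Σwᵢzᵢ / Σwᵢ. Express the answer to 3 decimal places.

R1 (z=34.0): far=0.66, severe=0.96; AND[max(0, a+b−1)] → w = 0.62
R2 (z=34.3): severe=0.96, medium=0.56; AND[max(0, a+b−1)] → w = 0.52
R3 (z=43.7): sharp=0.71, near=0.69; AND[max(0, a+b−1)] → w = 0.40
Weighted average = (0.62·34.0 + 0.52·34.3 + 0.40·43.7) / (0.62 + 0.52 + 0.40)
  = 56.3960 / 1.5400 = 36.621

36.621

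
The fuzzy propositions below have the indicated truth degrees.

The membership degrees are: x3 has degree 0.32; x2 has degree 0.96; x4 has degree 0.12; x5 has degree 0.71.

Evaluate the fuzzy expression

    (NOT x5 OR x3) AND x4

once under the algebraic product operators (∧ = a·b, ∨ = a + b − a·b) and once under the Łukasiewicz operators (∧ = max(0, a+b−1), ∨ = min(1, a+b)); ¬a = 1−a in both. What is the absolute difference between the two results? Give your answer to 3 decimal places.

0.062

Under algebraic product:
  NOT x5 = 1 − 0.7100 = 0.2900
  NOT x5 OR x3 = a + b − a·b on (0.2900, 0.3200) = 0.5172
  (NOT x5 OR x3) AND x4 = a·b on (0.5172, 0.1200) = 0.0621
  → value = 0.0621
Under Łukasiewicz:
  NOT x5 = 1 − 0.71 = 0.29
  NOT x5 OR x3 = min(1, a+b) on (0.29, 0.32) = 0.61
  (NOT x5 OR x3) AND x4 = max(0, a+b−1) on (0.61, 0.12) = 0.00
  → value = 0.0000
|0.0621 − 0.0000| = 0.062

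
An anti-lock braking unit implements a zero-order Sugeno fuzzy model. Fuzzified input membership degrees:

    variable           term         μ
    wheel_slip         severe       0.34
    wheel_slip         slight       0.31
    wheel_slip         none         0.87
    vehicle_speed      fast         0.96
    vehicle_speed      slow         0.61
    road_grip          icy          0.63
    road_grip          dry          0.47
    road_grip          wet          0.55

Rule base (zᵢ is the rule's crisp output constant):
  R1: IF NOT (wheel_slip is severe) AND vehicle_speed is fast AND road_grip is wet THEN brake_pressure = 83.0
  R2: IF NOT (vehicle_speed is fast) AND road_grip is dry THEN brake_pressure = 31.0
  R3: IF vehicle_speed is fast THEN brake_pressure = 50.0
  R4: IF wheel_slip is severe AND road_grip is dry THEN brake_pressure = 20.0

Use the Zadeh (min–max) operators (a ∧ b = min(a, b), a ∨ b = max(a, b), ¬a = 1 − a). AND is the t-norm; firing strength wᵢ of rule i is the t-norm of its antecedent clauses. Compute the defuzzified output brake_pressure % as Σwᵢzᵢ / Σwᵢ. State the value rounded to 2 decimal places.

R1 (z=83.0): ¬severe=1−0.34=0.66, fast=0.96, wet=0.55; AND[min(a, b)] → w = 0.55
R2 (z=31.0): ¬fast=1−0.96=0.04, dry=0.47; AND[min(a, b)] → w = 0.04
R3 (z=50.0): fast=0.96 → w = 0.96
R4 (z=20.0): severe=0.34, dry=0.47; AND[min(a, b)] → w = 0.34
Weighted average = (0.55·83.0 + 0.04·31.0 + 0.96·50.0 + 0.34·20.0) / (0.55 + 0.04 + 0.96 + 0.34)
  = 101.6900 / 1.8900 = 53.80

53.80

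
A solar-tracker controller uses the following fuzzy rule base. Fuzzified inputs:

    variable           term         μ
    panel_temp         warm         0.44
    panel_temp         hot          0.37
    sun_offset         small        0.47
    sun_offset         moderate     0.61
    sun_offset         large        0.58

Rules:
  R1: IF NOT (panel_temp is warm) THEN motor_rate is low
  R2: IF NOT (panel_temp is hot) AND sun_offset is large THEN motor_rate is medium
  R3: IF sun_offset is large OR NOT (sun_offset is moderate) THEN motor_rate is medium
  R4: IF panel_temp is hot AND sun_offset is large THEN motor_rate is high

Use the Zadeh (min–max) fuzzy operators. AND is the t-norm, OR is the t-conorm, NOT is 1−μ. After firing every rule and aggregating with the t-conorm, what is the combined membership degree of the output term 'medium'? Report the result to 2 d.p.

0.58

R1: ¬warm=1−0.44=0.56 → w = 0.56
R2: ¬hot=1−0.37=0.63, large=0.58; AND[min(a, b)] → w = 0.58
R3: large=0.58, ¬moderate=1−0.61=0.39; OR[max(a, b)] → w = 0.58
R4: hot=0.37, large=0.58; AND[min(a, b)] → w = 0.37
Rules with consequent 'medium': {R2, R3} → strengths 0.58, 0.58
Aggregate via t-conorm [max(a, b)]: 0.58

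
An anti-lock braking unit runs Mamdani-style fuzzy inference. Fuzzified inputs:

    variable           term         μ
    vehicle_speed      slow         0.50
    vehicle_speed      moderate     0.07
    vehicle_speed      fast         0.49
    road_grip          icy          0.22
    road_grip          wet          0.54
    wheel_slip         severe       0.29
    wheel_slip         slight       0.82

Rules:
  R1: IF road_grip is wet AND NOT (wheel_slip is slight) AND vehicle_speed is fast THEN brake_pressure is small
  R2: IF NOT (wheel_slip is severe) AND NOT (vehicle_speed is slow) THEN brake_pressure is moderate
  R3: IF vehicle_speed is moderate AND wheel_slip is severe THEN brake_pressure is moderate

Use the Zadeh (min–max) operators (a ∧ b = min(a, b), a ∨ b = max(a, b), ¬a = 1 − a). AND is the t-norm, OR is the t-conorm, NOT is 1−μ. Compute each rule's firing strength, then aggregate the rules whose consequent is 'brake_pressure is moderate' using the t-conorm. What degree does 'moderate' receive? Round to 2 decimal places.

R1: wet=0.54, ¬slight=1−0.82=0.18, fast=0.49; AND[min(a, b)] → w = 0.18
R2: ¬severe=1−0.29=0.71, ¬slow=1−0.50=0.50; AND[min(a, b)] → w = 0.50
R3: moderate=0.07, severe=0.29; AND[min(a, b)] → w = 0.07
Rules with consequent 'moderate': {R2, R3} → strengths 0.50, 0.07
Aggregate via t-conorm [max(a, b)]: 0.50

0.50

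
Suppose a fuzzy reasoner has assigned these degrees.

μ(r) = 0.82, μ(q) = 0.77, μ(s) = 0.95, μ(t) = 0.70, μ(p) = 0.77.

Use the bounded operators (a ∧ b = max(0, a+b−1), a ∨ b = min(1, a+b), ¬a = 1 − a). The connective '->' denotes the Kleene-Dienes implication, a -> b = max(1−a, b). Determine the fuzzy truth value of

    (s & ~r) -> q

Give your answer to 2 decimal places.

~r = 1 − 0.82 = 0.18
s & ~r = max(0, a+b−1) on (0.95, 0.18) = 0.13
(s & ~r) -> q  [Kleene-Dienes: max(1−a, b)] with a=0.13, b=0.77 → 0.87

0.87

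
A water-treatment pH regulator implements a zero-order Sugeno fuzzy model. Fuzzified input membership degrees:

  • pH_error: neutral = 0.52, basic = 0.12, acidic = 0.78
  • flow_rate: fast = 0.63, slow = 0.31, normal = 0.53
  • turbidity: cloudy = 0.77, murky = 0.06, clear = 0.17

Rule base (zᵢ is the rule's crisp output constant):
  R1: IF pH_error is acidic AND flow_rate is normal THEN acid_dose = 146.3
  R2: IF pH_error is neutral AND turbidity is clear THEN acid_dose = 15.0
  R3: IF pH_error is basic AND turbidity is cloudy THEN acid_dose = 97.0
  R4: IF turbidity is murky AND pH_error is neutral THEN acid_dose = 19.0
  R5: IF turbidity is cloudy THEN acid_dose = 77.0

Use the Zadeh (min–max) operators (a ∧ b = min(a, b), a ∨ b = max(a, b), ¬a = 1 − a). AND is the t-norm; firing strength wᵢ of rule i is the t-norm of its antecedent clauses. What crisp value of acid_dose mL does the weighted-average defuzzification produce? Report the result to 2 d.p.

92.22

R1 (z=146.3): acidic=0.78, normal=0.53; AND[min(a, b)] → w = 0.53
R2 (z=15.0): neutral=0.52, clear=0.17; AND[min(a, b)] → w = 0.17
R3 (z=97.0): basic=0.12, cloudy=0.77; AND[min(a, b)] → w = 0.12
R4 (z=19.0): murky=0.06, neutral=0.52; AND[min(a, b)] → w = 0.06
R5 (z=77.0): cloudy=0.77 → w = 0.77
Weighted average = (0.53·146.3 + 0.17·15.0 + 0.12·97.0 + 0.06·19.0 + 0.77·77.0) / (0.53 + 0.17 + 0.12 + 0.06 + 0.77)
  = 152.1590 / 1.6500 = 92.22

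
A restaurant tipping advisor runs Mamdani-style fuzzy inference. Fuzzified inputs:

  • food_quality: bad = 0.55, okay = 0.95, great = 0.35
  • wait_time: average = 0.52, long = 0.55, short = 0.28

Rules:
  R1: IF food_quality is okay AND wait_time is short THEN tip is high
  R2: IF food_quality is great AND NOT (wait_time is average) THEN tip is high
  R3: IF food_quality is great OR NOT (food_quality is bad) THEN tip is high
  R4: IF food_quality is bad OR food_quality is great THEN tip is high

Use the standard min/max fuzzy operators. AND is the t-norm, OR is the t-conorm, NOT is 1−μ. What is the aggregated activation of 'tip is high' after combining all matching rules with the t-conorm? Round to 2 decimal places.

0.55

R1: okay=0.95, short=0.28; AND[min(a, b)] → w = 0.28
R2: great=0.35, ¬average=1−0.52=0.48; AND[min(a, b)] → w = 0.35
R3: great=0.35, ¬bad=1−0.55=0.45; OR[max(a, b)] → w = 0.45
R4: bad=0.55, great=0.35; OR[max(a, b)] → w = 0.55
Rules with consequent 'high': {R1, R2, R3, R4} → strengths 0.28, 0.35, 0.45, 0.55
Aggregate via t-conorm [max(a, b)]: 0.55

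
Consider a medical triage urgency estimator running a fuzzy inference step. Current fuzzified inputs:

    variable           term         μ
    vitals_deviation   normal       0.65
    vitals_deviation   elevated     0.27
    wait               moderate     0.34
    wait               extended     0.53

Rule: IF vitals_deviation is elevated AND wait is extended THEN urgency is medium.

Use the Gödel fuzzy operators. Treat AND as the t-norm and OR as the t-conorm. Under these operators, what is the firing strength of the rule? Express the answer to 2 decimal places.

0.27

firing strength: elevated=0.27, extended=0.53; AND[min(a, b)] → w = 0.27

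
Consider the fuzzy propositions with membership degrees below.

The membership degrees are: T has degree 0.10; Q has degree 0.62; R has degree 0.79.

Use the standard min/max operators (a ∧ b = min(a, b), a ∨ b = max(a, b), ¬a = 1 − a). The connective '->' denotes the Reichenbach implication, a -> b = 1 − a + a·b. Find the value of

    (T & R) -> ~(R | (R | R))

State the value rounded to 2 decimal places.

T & R = min(a, b) on (0.10, 0.79) = 0.10
R | R = max(a, b) on (0.79, 0.79) = 0.79
R | (R | R) = max(a, b) on (0.79, 0.79) = 0.79
~(R | (R | R)) = 1 − 0.79 = 0.21
(T & R) -> ~(R | (R | R))  [Reichenbach: 1 − a + a·b] with a=0.10, b=0.21 → 0.92

0.92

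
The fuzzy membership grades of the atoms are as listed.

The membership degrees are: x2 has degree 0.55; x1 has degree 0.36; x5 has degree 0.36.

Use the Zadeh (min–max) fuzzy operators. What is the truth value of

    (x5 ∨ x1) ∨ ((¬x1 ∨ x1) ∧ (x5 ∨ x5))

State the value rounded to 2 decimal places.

0.36

x5 ∨ x1 = max(a, b) on (0.36, 0.36) = 0.36
¬x1 = 1 − 0.36 = 0.64
¬x1 ∨ x1 = max(a, b) on (0.64, 0.36) = 0.64
x5 ∨ x5 = max(a, b) on (0.36, 0.36) = 0.36
(¬x1 ∨ x1) ∧ (x5 ∨ x5) = min(a, b) on (0.64, 0.36) = 0.36
(x5 ∨ x1) ∨ ((¬x1 ∨ x1) ∧ (x5 ∨ x5)) = max(a, b) on (0.36, 0.36) = 0.36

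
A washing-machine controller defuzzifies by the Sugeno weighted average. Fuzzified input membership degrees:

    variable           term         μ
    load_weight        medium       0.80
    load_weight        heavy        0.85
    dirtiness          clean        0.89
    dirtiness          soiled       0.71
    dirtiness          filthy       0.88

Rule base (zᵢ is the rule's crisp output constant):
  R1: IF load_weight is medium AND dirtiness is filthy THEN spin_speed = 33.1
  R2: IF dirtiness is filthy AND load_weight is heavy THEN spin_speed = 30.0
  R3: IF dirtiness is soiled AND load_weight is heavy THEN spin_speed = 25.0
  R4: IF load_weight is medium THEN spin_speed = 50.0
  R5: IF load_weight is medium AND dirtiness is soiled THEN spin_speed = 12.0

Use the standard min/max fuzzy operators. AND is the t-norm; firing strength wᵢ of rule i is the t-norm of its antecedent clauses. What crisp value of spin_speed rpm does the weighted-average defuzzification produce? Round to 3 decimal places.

30.556

R1 (z=33.1): medium=0.80, filthy=0.88; AND[min(a, b)] → w = 0.80
R2 (z=30.0): filthy=0.88, heavy=0.85; AND[min(a, b)] → w = 0.85
R3 (z=25.0): soiled=0.71, heavy=0.85; AND[min(a, b)] → w = 0.71
R4 (z=50.0): medium=0.80 → w = 0.80
R5 (z=12.0): medium=0.80, soiled=0.71; AND[min(a, b)] → w = 0.71
Weighted average = (0.80·33.1 + 0.85·30.0 + 0.71·25.0 + 0.80·50.0 + 0.71·12.0) / (0.80 + 0.85 + 0.71 + 0.80 + 0.71)
  = 118.2500 / 3.8700 = 30.556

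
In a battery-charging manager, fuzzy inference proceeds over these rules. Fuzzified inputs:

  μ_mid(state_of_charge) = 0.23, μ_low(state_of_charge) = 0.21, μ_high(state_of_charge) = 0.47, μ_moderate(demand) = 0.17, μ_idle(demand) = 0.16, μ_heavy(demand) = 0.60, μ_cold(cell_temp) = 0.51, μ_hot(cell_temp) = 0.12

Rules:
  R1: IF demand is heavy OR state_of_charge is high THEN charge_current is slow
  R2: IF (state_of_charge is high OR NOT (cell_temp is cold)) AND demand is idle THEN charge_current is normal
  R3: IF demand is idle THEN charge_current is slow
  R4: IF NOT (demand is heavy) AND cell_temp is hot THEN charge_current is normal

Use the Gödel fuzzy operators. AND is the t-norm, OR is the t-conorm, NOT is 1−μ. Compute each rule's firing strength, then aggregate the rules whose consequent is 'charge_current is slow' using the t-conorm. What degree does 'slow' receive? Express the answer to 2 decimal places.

R1: heavy=0.60, high=0.47; OR[max(a, b)] → w = 0.60
R2: (high=0.47 OR ¬cold=1−0.51=0.49) = 0.49; AND[min(a, b)] with idle=0.16 → w = 0.16
R3: idle=0.16 → w = 0.16
R4: ¬heavy=1−0.60=0.40, hot=0.12; AND[min(a, b)] → w = 0.12
Rules with consequent 'slow': {R1, R3} → strengths 0.60, 0.16
Aggregate via t-conorm [max(a, b)]: 0.60

0.60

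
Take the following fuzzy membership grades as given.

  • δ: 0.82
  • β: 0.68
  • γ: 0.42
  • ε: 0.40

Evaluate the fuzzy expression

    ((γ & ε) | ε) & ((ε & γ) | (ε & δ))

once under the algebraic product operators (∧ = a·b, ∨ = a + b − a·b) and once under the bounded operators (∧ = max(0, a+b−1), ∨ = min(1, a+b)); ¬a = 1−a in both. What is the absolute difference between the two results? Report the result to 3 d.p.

Under algebraic product:
  γ & ε = a·b on (0.4200, 0.4000) = 0.1680
  (γ & ε) | ε = a + b − a·b on (0.1680, 0.4000) = 0.5008
  ε & γ = a·b on (0.4000, 0.4200) = 0.1680
  ε & δ = a·b on (0.4000, 0.8200) = 0.3280
  (ε & γ) | (ε & δ) = a + b − a·b on (0.1680, 0.3280) = 0.4409
  ((γ & ε) | ε) & ((ε & γ) | (ε & δ)) = a·b on (0.5008, 0.4409) = 0.2208
  → value = 0.2208
Under bounded:
  γ & ε = max(0, a+b−1) on (0.42, 0.40) = 0.00
  (γ & ε) | ε = min(1, a+b) on (0.00, 0.40) = 0.40
  ε & γ = max(0, a+b−1) on (0.40, 0.42) = 0.00
  ε & δ = max(0, a+b−1) on (0.40, 0.82) = 0.22
  (ε & γ) | (ε & δ) = min(1, a+b) on (0.00, 0.22) = 0.22
  ((γ & ε) | ε) & ((ε & γ) | (ε & δ)) = max(0, a+b−1) on (0.40, 0.22) = 0.00
  → value = 0.0000
|0.2208 − 0.0000| = 0.221

0.221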